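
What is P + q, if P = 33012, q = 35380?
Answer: 68392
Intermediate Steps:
P + q = 33012 + 35380 = 68392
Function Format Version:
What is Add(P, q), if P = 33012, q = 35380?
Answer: 68392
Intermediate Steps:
Add(P, q) = Add(33012, 35380) = 68392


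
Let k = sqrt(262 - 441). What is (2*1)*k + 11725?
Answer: 11725 + 2*I*sqrt(179) ≈ 11725.0 + 26.758*I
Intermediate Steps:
k = I*sqrt(179) (k = sqrt(-179) = I*sqrt(179) ≈ 13.379*I)
(2*1)*k + 11725 = (2*1)*(I*sqrt(179)) + 11725 = 2*(I*sqrt(179)) + 11725 = 2*I*sqrt(179) + 11725 = 11725 + 2*I*sqrt(179)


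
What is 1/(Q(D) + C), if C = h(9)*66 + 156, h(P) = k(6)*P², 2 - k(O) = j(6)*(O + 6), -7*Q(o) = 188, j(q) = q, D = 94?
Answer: -7/2618636 ≈ -2.6731e-6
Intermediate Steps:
Q(o) = -188/7 (Q(o) = -⅐*188 = -188/7)
k(O) = -34 - 6*O (k(O) = 2 - 6*(O + 6) = 2 - 6*(6 + O) = 2 - (36 + 6*O) = 2 + (-36 - 6*O) = -34 - 6*O)
h(P) = -70*P² (h(P) = (-34 - 6*6)*P² = (-34 - 36)*P² = -70*P²)
C = -374064 (C = -70*9²*66 + 156 = -70*81*66 + 156 = -5670*66 + 156 = -374220 + 156 = -374064)
1/(Q(D) + C) = 1/(-188/7 - 374064) = 1/(-2618636/7) = -7/2618636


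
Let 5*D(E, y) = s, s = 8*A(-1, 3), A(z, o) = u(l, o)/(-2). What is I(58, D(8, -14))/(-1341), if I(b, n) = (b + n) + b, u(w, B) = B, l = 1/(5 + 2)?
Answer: -568/6705 ≈ -0.084713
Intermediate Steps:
l = ⅐ (l = 1/7 = ⅐ ≈ 0.14286)
A(z, o) = -o/2 (A(z, o) = o/(-2) = o*(-½) = -o/2)
s = -12 (s = 8*(-½*3) = 8*(-3/2) = -12)
D(E, y) = -12/5 (D(E, y) = (⅕)*(-12) = -12/5)
I(b, n) = n + 2*b
I(58, D(8, -14))/(-1341) = (-12/5 + 2*58)/(-1341) = (-12/5 + 116)*(-1/1341) = (568/5)*(-1/1341) = -568/6705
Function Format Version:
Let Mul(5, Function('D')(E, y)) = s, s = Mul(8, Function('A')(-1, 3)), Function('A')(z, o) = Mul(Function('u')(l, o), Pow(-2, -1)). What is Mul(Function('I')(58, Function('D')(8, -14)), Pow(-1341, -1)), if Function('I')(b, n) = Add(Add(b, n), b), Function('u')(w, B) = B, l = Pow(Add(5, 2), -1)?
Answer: Rational(-568, 6705) ≈ -0.084713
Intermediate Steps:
l = Rational(1, 7) (l = Pow(7, -1) = Rational(1, 7) ≈ 0.14286)
Function('A')(z, o) = Mul(Rational(-1, 2), o) (Function('A')(z, o) = Mul(o, Pow(-2, -1)) = Mul(o, Rational(-1, 2)) = Mul(Rational(-1, 2), o))
s = -12 (s = Mul(8, Mul(Rational(-1, 2), 3)) = Mul(8, Rational(-3, 2)) = -12)
Function('D')(E, y) = Rational(-12, 5) (Function('D')(E, y) = Mul(Rational(1, 5), -12) = Rational(-12, 5))
Function('I')(b, n) = Add(n, Mul(2, b))
Mul(Function('I')(58, Function('D')(8, -14)), Pow(-1341, -1)) = Mul(Add(Rational(-12, 5), Mul(2, 58)), Pow(-1341, -1)) = Mul(Add(Rational(-12, 5), 116), Rational(-1, 1341)) = Mul(Rational(568, 5), Rational(-1, 1341)) = Rational(-568, 6705)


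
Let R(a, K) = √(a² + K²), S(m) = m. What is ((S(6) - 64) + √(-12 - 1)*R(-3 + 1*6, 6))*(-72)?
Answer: 4176 - 216*I*√65 ≈ 4176.0 - 1741.4*I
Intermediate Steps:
R(a, K) = √(K² + a²)
((S(6) - 64) + √(-12 - 1)*R(-3 + 1*6, 6))*(-72) = ((6 - 64) + √(-12 - 1)*√(6² + (-3 + 1*6)²))*(-72) = (-58 + √(-13)*√(36 + (-3 + 6)²))*(-72) = (-58 + (I*√13)*√(36 + 3²))*(-72) = (-58 + (I*√13)*√(36 + 9))*(-72) = (-58 + (I*√13)*√45)*(-72) = (-58 + (I*√13)*(3*√5))*(-72) = (-58 + 3*I*√65)*(-72) = 4176 - 216*I*√65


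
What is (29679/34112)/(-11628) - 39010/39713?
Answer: -396786263833/403905990912 ≈ -0.98237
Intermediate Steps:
(29679/34112)/(-11628) - 39010/39713 = (29679*(1/34112))*(-1/11628) - 39010*1/39713 = (2283/2624)*(-1/11628) - 39010/39713 = -761/10170624 - 39010/39713 = -396786263833/403905990912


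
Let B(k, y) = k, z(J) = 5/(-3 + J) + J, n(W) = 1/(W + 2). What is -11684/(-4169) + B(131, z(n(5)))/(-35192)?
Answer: 410637189/146715448 ≈ 2.7989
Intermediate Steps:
n(W) = 1/(2 + W)
z(J) = J + 5/(-3 + J)
-11684/(-4169) + B(131, z(n(5)))/(-35192) = -11684/(-4169) + 131/(-35192) = -11684*(-1/4169) + 131*(-1/35192) = 11684/4169 - 131/35192 = 410637189/146715448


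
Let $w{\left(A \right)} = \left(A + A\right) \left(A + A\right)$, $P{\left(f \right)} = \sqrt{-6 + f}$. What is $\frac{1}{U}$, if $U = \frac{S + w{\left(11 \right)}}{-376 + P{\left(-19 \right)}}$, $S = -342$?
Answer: $- \frac{188}{71} + \frac{5 i}{142} \approx -2.6479 + 0.035211 i$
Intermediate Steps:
$w{\left(A \right)} = 4 A^{2}$ ($w{\left(A \right)} = 2 A 2 A = 4 A^{2}$)
$U = \frac{142 \left(-376 - 5 i\right)}{141401}$ ($U = \frac{-342 + 4 \cdot 11^{2}}{-376 + \sqrt{-6 - 19}} = \frac{-342 + 4 \cdot 121}{-376 + \sqrt{-25}} = \frac{-342 + 484}{-376 + 5 i} = 142 \frac{-376 - 5 i}{141401} = \frac{142 \left(-376 - 5 i\right)}{141401} \approx -0.37759 - 0.0050212 i$)
$\frac{1}{U} = \frac{1}{- \frac{53392}{141401} - \frac{710 i}{141401}} = \frac{141401 \left(- \frac{53392}{141401} + \frac{710 i}{141401}\right)}{20164}$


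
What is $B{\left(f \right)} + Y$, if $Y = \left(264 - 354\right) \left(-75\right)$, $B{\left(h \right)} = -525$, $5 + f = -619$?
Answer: $6225$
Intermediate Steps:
$f = -624$ ($f = -5 - 619 = -624$)
$Y = 6750$ ($Y = \left(-90\right) \left(-75\right) = 6750$)
$B{\left(f \right)} + Y = -525 + 6750 = 6225$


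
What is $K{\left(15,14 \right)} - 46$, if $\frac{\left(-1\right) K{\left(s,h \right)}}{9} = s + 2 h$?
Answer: $-433$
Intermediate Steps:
$K{\left(s,h \right)} = - 18 h - 9 s$ ($K{\left(s,h \right)} = - 9 \left(s + 2 h\right) = - 18 h - 9 s$)
$K{\left(15,14 \right)} - 46 = \left(\left(-18\right) 14 - 135\right) - 46 = \left(-252 - 135\right) - 46 = -387 - 46 = -433$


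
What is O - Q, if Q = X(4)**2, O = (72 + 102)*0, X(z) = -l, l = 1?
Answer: -1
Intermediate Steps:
X(z) = -1 (X(z) = -1*1 = -1)
O = 0 (O = 174*0 = 0)
Q = 1 (Q = (-1)**2 = 1)
O - Q = 0 - 1*1 = 0 - 1 = -1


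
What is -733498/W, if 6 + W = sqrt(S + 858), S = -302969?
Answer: 4400988/302147 + 733498*I*sqrt(302111)/302147 ≈ 14.566 + 1334.3*I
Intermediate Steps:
W = -6 + I*sqrt(302111) (W = -6 + sqrt(-302969 + 858) = -6 + sqrt(-302111) = -6 + I*sqrt(302111) ≈ -6.0 + 549.65*I)
-733498/W = -733498/(-6 + I*sqrt(302111))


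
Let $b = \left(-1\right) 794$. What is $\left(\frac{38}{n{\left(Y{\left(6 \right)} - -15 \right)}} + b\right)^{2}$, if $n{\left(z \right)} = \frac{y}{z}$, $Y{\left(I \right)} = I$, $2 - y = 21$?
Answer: $698896$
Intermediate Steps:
$y = -19$ ($y = 2 - 21 = -19$)
$n{\left(z \right)} = - \frac{19}{z}$
$b = -794$
$\left(\frac{38}{n{\left(Y{\left(6 \right)} - -15 \right)}} + b\right)^{2} = \left(\frac{38}{\left(-19\right) \frac{1}{6 - -15}} - 794\right)^{2} = \left(\frac{38}{\left(-19\right) \frac{1}{6 + 15}} - 794\right)^{2} = \left(\frac{38}{\left(-19\right) \frac{1}{21}} - 794\right)^{2} = \left(\frac{38}{- \frac{19}{21}} - 794\right)^{2} = \left(38 \left(- \frac{21}{19}\right) - 794\right)^{2} = \left(-42 - 794\right)^{2} = \left(-836\right)^{2} = 698896$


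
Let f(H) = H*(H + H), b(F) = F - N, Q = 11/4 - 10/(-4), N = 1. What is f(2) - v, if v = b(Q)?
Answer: 15/4 ≈ 3.7500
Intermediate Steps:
Q = 21/4 (Q = 11*(¼) - 10*(-¼) = 11/4 + 5/2 = 21/4 ≈ 5.2500)
b(F) = -1 + F (b(F) = F - 1*1 = F - 1 = -1 + F)
f(H) = 2*H² (f(H) = H*(2*H) = 2*H²)
v = 17/4 (v = -1 + 21/4 = 17/4 ≈ 4.2500)
f(2) - v = 2*2² - 1*17/4 = 2*4 - 17/4 = 8 - 17/4 = 15/4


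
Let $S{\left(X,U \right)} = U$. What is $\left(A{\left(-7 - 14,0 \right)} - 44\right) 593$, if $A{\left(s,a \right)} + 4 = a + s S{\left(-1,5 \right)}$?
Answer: $-90729$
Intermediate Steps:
$A{\left(s,a \right)} = -4 + a + 5 s$ ($A{\left(s,a \right)} = -4 + \left(a + s 5\right) = -4 + \left(a + 5 s\right) = -4 + a + 5 s$)
$\left(A{\left(-7 - 14,0 \right)} - 44\right) 593 = \left(\left(-4 + 0 + 5 \left(-7 - 14\right)\right) - 44\right) 593 = \left(\left(-4 + 0 + 5 \left(-21\right)\right) - 44\right) 593 = \left(\left(-4 + 0 - 105\right) - 44\right) 593 = \left(-109 - 44\right) 593 = \left(-153\right) 593 = -90729$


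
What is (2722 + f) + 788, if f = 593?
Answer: 4103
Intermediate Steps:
(2722 + f) + 788 = (2722 + 593) + 788 = 3315 + 788 = 4103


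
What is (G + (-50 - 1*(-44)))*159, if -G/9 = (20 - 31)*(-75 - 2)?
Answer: -1213011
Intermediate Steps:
G = -7623 (G = -9*(20 - 31)*(-75 - 2) = -(-99)*(-77) = -9*847 = -7623)
(G + (-50 - 1*(-44)))*159 = (-7623 + (-50 - 1*(-44)))*159 = (-7623 + (-50 + 44))*159 = (-7623 - 6)*159 = -7629*159 = -1213011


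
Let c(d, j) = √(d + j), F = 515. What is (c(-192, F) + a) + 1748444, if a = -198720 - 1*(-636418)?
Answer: 2186142 + √323 ≈ 2.1862e+6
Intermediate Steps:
a = 437698 (a = -198720 + 636418 = 437698)
(c(-192, F) + a) + 1748444 = (√(-192 + 515) + 437698) + 1748444 = (√323 + 437698) + 1748444 = (437698 + √323) + 1748444 = 2186142 + √323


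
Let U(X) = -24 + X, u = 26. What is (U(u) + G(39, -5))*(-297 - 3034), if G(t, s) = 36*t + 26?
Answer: -4769992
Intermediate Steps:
G(t, s) = 26 + 36*t
(U(u) + G(39, -5))*(-297 - 3034) = ((-24 + 26) + (26 + 36*39))*(-297 - 3034) = (2 + (26 + 1404))*(-3331) = (2 + 1430)*(-3331) = 1432*(-3331) = -4769992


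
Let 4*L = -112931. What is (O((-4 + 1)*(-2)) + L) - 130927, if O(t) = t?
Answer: -636615/4 ≈ -1.5915e+5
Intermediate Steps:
L = -112931/4 (L = (¼)*(-112931) = -112931/4 ≈ -28233.)
(O((-4 + 1)*(-2)) + L) - 130927 = ((-4 + 1)*(-2) - 112931/4) - 130927 = (-3*(-2) - 112931/4) - 130927 = (6 - 112931/4) - 130927 = -112907/4 - 130927 = -636615/4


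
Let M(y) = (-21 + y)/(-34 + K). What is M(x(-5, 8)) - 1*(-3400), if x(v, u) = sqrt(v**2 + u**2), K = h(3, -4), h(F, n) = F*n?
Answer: 156421/46 - sqrt(89)/46 ≈ 3400.3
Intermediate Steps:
K = -12 (K = 3*(-4) = -12)
x(v, u) = sqrt(u**2 + v**2)
M(y) = 21/46 - y/46 (M(y) = (-21 + y)/(-34 - 12) = (-21 + y)/(-46) = (-21 + y)*(-1/46) = 21/46 - y/46)
M(x(-5, 8)) - 1*(-3400) = (21/46 - sqrt(8**2 + (-5)**2)/46) - 1*(-3400) = (21/46 - sqrt(64 + 25)/46) + 3400 = (21/46 - sqrt(89)/46) + 3400 = 156421/46 - sqrt(89)/46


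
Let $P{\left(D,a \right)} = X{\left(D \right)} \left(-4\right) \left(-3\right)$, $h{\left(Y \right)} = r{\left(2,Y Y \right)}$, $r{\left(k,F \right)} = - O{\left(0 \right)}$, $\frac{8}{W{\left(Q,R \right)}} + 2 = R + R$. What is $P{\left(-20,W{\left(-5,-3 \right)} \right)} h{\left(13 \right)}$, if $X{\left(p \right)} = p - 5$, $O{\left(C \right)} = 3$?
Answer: $900$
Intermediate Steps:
$W{\left(Q,R \right)} = \frac{8}{-2 + 2 R}$ ($W{\left(Q,R \right)} = \frac{8}{-2 + \left(R + R\right)} = \frac{8}{-2 + 2 R}$)
$r{\left(k,F \right)} = -3$ ($r{\left(k,F \right)} = \left(-1\right) 3 = -3$)
$h{\left(Y \right)} = -3$
$X{\left(p \right)} = -5 + p$ ($X{\left(p \right)} = p - 5 = -5 + p$)
$P{\left(D,a \right)} = -60 + 12 D$ ($P{\left(D,a \right)} = \left(-5 + D\right) \left(-4\right) \left(-3\right) = \left(20 - 4 D\right) \left(-3\right) = -60 + 12 D$)
$P{\left(-20,W{\left(-5,-3 \right)} \right)} h{\left(13 \right)} = \left(-60 + 12 \left(-20\right)\right) \left(-3\right) = \left(-60 - 240\right) \left(-3\right) = \left(-300\right) \left(-3\right) = 900$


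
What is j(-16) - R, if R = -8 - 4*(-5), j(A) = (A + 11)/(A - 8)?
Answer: -283/24 ≈ -11.792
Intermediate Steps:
j(A) = (11 + A)/(-8 + A)
R = 12 (R = -8 + 20 = 12)
j(-16) - R = (11 - 16)/(-8 - 16) - 1*12 = -5/(-24) - 12 = -1/24*(-5) - 12 = 5/24 - 12 = -283/24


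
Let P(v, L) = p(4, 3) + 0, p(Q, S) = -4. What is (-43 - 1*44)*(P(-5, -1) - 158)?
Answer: 14094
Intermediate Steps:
P(v, L) = -4 (P(v, L) = -4 + 0 = -4)
(-43 - 1*44)*(P(-5, -1) - 158) = (-43 - 1*44)*(-4 - 158) = (-43 - 44)*(-162) = -87*(-162) = 14094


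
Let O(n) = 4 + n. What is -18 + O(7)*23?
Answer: 235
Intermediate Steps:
-18 + O(7)*23 = -18 + (4 + 7)*23 = -18 + 11*23 = -18 + 253 = 235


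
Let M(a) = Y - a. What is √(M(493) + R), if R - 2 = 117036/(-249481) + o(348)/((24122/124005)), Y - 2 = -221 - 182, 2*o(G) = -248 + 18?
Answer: I*√1096574876136476893798/859711526 ≈ 38.518*I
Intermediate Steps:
o(G) = -115 (o(G) = (-248 + 18)/2 = (½)*(-230) = -115)
Y = -401 (Y = 2 + (-221 - 182) = 2 - 403 = -401)
M(a) = -401 - a
R = -506932813229/859711526 (R = 2 + (117036/(-249481) - 115/(24122/124005)) = 2 + (117036*(-1/249481) - 115/(24122*(1/124005))) = 2 + (-117036/249481 - 115/3446/17715) = 2 + (-117036/249481 - 115*17715/3446) = 2 + (-117036/249481 - 2037225/3446) = 2 - 508652236281/859711526 = -506932813229/859711526 ≈ -589.65)
√(M(493) + R) = √((-401 - 1*493) - 506932813229/859711526) = √((-401 - 493) - 506932813229/859711526) = √(-894 - 506932813229/859711526) = √(-1275514917473/859711526) = I*√1096574876136476893798/859711526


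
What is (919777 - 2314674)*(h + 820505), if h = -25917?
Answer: -1108368417436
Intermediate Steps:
(919777 - 2314674)*(h + 820505) = (919777 - 2314674)*(-25917 + 820505) = -1394897*794588 = -1108368417436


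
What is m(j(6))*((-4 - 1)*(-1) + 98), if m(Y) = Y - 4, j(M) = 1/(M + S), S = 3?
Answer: -3605/9 ≈ -400.56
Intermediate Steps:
j(M) = 1/(3 + M) (j(M) = 1/(M + 3) = 1/(3 + M))
m(Y) = -4 + Y
m(j(6))*((-4 - 1)*(-1) + 98) = (-4 + 1/(3 + 6))*((-4 - 1)*(-1) + 98) = (-4 + 1/9)*(-5*(-1) + 98) = (-4 + ⅑)*(5 + 98) = -35/9*103 = -3605/9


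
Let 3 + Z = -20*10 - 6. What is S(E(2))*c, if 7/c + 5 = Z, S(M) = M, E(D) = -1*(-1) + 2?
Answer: -21/214 ≈ -0.098131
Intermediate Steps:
E(D) = 3 (E(D) = 1 + 2 = 3)
Z = -209 (Z = -3 + (-20*10 - 6) = -3 + (-200 - 6) = -3 - 206 = -209)
c = -7/214 (c = 7/(-5 - 209) = 7/(-214) = 7*(-1/214) = -7/214 ≈ -0.032710)
S(E(2))*c = 3*(-7/214) = -21/214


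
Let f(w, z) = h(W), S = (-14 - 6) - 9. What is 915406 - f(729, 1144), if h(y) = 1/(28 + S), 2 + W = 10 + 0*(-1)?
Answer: 915407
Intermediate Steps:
S = -29 (S = -20 - 9 = -29)
W = 8 (W = -2 + (10 + 0*(-1)) = -2 + (10 + 0) = -2 + 10 = 8)
h(y) = -1 (h(y) = 1/(28 - 29) = 1/(-1) = -1)
f(w, z) = -1
915406 - f(729, 1144) = 915406 - 1*(-1) = 915406 + 1 = 915407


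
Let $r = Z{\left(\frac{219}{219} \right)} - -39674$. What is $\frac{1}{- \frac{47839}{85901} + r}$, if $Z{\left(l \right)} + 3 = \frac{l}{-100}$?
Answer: $\frac{8590100}{340772987299} \approx 2.5208 \cdot 10^{-5}$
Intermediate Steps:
$Z{\left(l \right)} = -3 - \frac{l}{100}$ ($Z{\left(l \right)} = -3 + \frac{l}{-100} = -3 + l \left(- \frac{1}{100}\right) = -3 - \frac{l}{100}$)
$r = \frac{3967099}{100}$ ($r = \left(-3 - \frac{219 \cdot \frac{1}{219}}{100}\right) - -39674 = \left(-3 - \frac{219 \cdot \frac{1}{219}}{100}\right) + 39674 = \left(-3 - \frac{1}{100}\right) + 39674 = - \frac{301}{100} + 39674 = \frac{3967099}{100} \approx 39671.0$)
$\frac{1}{- \frac{47839}{85901} + r} = \frac{1}{- \frac{47839}{85901} + \frac{3967099}{100}} = \frac{1}{\frac{340772987299}{8590100}} = \frac{8590100}{340772987299}$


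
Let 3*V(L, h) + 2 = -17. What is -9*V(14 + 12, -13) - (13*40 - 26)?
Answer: -437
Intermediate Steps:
V(L, h) = -19/3 (V(L, h) = -⅔ + (⅓)*(-17) = -⅔ - 17/3 = -19/3)
-9*V(14 + 12, -13) - (13*40 - 26) = -9*(-19/3) - (13*40 - 26) = 57 - (520 - 26) = 57 - 1*494 = 57 - 494 = -437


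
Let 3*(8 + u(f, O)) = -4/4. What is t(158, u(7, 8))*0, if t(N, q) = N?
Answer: 0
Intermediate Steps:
u(f, O) = -25/3 (u(f, O) = -8 + (-4/4)/3 = -8 + (-4*¼)/3 = -8 + (⅓)*(-1) = -8 - ⅓ = -25/3)
t(158, u(7, 8))*0 = 158*0 = 0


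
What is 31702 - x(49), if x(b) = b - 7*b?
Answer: 31996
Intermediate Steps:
x(b) = -6*b
31702 - x(49) = 31702 - (-6)*49 = 31702 - 1*(-294) = 31702 + 294 = 31996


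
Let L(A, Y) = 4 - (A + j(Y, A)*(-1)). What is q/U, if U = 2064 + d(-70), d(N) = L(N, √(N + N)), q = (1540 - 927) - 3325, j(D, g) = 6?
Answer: -339/268 ≈ -1.2649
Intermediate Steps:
q = -2712 (q = 613 - 3325 = -2712)
L(A, Y) = 10 - A (L(A, Y) = 4 - (A + 6*(-1)) = 4 - (A - 6) = 4 - (-6 + A) = 4 + (6 - A) = 10 - A)
d(N) = 10 - N
U = 2144 (U = 2064 + (10 - 1*(-70)) = 2064 + (10 + 70) = 2064 + 80 = 2144)
q/U = -2712/2144 = -2712*1/2144 = -339/268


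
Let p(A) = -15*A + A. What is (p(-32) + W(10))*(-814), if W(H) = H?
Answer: -372812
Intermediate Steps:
p(A) = -14*A
(p(-32) + W(10))*(-814) = (-14*(-32) + 10)*(-814) = (448 + 10)*(-814) = 458*(-814) = -372812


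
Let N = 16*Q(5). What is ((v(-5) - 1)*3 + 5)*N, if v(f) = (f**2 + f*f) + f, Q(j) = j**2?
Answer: 54800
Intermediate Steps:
v(f) = f + 2*f**2 (v(f) = (f**2 + f**2) + f = 2*f**2 + f = f + 2*f**2)
N = 400 (N = 16*5**2 = 16*25 = 400)
((v(-5) - 1)*3 + 5)*N = ((-5*(1 + 2*(-5)) - 1)*3 + 5)*400 = ((-5*(1 - 10) - 1)*3 + 5)*400 = ((-5*(-9) - 1)*3 + 5)*400 = ((45 - 1)*3 + 5)*400 = (44*3 + 5)*400 = (132 + 5)*400 = 137*400 = 54800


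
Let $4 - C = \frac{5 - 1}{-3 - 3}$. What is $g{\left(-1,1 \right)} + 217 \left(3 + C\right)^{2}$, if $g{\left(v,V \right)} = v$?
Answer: $\frac{114784}{9} \approx 12754.0$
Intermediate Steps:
$C = \frac{14}{3}$ ($C = 4 - \frac{5 - 1}{-3 - 3} = 4 - \frac{4}{-6} = 4 - 4 \left(- \frac{1}{6}\right) = 4 - - \frac{2}{3} = 4 + \frac{2}{3} = \frac{14}{3} \approx 4.6667$)
$g{\left(-1,1 \right)} + 217 \left(3 + C\right)^{2} = -1 + 217 \left(3 + \frac{14}{3}\right)^{2} = -1 + 217 \left(\frac{23}{3}\right)^{2} = -1 + 217 \cdot \frac{529}{9} = -1 + \frac{114793}{9} = \frac{114784}{9}$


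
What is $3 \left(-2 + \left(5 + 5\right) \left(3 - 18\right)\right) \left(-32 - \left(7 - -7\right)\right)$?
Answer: $20976$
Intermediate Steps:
$3 \left(-2 + \left(5 + 5\right) \left(3 - 18\right)\right) \left(-32 - \left(7 - -7\right)\right) = 3 \left(-2 + 10 \left(3 - 18\right)\right) \left(-32 - \left(7 + 7\right)\right) = 3 \left(-2 + 10 \left(-15\right)\right) \left(-32 - 14\right) = 3 \left(-2 - 150\right) \left(-32 - 14\right) = 3 \left(-152\right) \left(-46\right) = \left(-456\right) \left(-46\right) = 20976$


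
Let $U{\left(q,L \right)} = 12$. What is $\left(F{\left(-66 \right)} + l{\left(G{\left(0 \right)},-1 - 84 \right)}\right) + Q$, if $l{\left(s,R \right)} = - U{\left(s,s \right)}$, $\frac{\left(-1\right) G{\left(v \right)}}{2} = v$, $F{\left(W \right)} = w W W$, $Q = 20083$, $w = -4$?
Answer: $2647$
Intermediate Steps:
$F{\left(W \right)} = - 4 W^{2}$ ($F{\left(W \right)} = - 4 W W = - 4 W^{2}$)
$G{\left(v \right)} = - 2 v$
$l{\left(s,R \right)} = -12$ ($l{\left(s,R \right)} = \left(-1\right) 12 = -12$)
$\left(F{\left(-66 \right)} + l{\left(G{\left(0 \right)},-1 - 84 \right)}\right) + Q = \left(- 4 \left(-66\right)^{2} - 12\right) + 20083 = \left(\left(-4\right) 4356 - 12\right) + 20083 = \left(-17424 - 12\right) + 20083 = -17436 + 20083 = 2647$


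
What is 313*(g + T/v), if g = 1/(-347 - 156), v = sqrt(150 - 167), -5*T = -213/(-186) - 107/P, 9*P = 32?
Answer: -313/503 - 8988421*I*sqrt(17)/84320 ≈ -0.62227 - 439.52*I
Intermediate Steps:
P = 32/9 (P = (1/9)*32 = 32/9 ≈ 3.5556)
T = 28717/4960 (T = -(-213/(-186) - 107/32/9)/5 = -(-213*(-1/186) - 107*9/32)/5 = -(71/62 - 963/32)/5 = -1/5*(-28717/992) = 28717/4960 ≈ 5.7897)
v = I*sqrt(17) (v = sqrt(-17) = I*sqrt(17) ≈ 4.1231*I)
g = -1/503 (g = 1/(-503) = -1/503 ≈ -0.0019881)
313*(g + T/v) = 313*(-1/503 + 28717/(4960*((I*sqrt(17))))) = 313*(-1/503 + 28717*(-I*sqrt(17)/17)/4960) = 313*(-1/503 - 28717*I*sqrt(17)/84320) = -313/503 - 8988421*I*sqrt(17)/84320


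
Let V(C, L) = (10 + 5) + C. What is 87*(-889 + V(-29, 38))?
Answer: -78561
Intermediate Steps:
V(C, L) = 15 + C
87*(-889 + V(-29, 38)) = 87*(-889 + (15 - 29)) = 87*(-889 - 14) = 87*(-903) = -78561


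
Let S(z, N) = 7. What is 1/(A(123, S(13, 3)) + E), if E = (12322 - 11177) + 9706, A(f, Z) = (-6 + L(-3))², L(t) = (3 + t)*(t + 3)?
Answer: 1/10887 ≈ 9.1853e-5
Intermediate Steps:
L(t) = (3 + t)² (L(t) = (3 + t)*(3 + t) = (3 + t)²)
A(f, Z) = 36 (A(f, Z) = (-6 + (3 - 3)²)² = (-6 + 0²)² = (-6 + 0)² = (-6)² = 36)
E = 10851 (E = 1145 + 9706 = 10851)
1/(A(123, S(13, 3)) + E) = 1/(36 + 10851) = 1/10887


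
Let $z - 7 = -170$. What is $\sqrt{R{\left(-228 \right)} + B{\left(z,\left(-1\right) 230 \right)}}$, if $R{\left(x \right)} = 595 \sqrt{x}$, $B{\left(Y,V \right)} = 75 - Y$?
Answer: $\sqrt{238 + 1190 i \sqrt{57}} \approx 67.917 + 66.142 i$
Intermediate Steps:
$z = -163$ ($z = 7 - 170 = -163$)
$\sqrt{R{\left(-228 \right)} + B{\left(z,\left(-1\right) 230 \right)}} = \sqrt{595 \sqrt{-228} + \left(75 - -163\right)} = \sqrt{595 \cdot 2 i \sqrt{57} + \left(75 + 163\right)} = \sqrt{1190 i \sqrt{57} + 238} = \sqrt{238 + 1190 i \sqrt{57}}$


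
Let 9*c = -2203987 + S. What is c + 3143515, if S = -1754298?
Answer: 24333350/9 ≈ 2.7037e+6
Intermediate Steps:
c = -3958285/9 (c = (-2203987 - 1754298)/9 = (⅑)*(-3958285) = -3958285/9 ≈ -4.3981e+5)
c + 3143515 = -3958285/9 + 3143515 = 24333350/9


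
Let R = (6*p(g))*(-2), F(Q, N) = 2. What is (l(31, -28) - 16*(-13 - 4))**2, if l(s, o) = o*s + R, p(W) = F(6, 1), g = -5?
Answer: 384400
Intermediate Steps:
p(W) = 2
R = -24 (R = (6*2)*(-2) = 12*(-2) = -24)
l(s, o) = -24 + o*s (l(s, o) = o*s - 24 = -24 + o*s)
(l(31, -28) - 16*(-13 - 4))**2 = ((-24 - 28*31) - 16*(-13 - 4))**2 = ((-24 - 868) - 16*(-17))**2 = (-892 + 272)**2 = (-620)**2 = 384400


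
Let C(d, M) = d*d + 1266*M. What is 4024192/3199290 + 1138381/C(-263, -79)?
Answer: -70357694945/1973642001 ≈ -35.649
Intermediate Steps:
C(d, M) = d**2 + 1266*M
4024192/3199290 + 1138381/C(-263, -79) = 4024192/3199290 + 1138381/((-263)**2 + 1266*(-79)) = 4024192*(1/3199290) + 1138381/(69169 - 100014) = 2012096/1599645 + 1138381/(-30845) = 2012096/1599645 + 1138381*(-1/30845) = 2012096/1599645 - 1138381/30845 = -70357694945/1973642001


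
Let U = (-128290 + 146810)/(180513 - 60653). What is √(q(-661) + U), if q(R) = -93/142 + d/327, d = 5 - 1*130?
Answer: I*√68353936653953418/278278962 ≈ 0.93951*I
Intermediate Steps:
U = 926/5993 (U = 18520/119860 = 18520*(1/119860) = 926/5993 ≈ 0.15451)
d = -125 (d = 5 - 130 = -125)
q(R) = -48161/46434 (q(R) = -93/142 - 125/327 = -48161/46434)
√(q(-661) + U) = √(-48161/46434 + 926/5993) = √(-245630989/278278962) = I*√68353936653953418/278278962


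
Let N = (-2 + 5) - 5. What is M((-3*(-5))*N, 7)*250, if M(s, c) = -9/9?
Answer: -250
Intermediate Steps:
N = -2 (N = 3 - 5 = -2)
M(s, c) = -1 (M(s, c) = -9*⅑ = -1)
M((-3*(-5))*N, 7)*250 = -1*250 = -250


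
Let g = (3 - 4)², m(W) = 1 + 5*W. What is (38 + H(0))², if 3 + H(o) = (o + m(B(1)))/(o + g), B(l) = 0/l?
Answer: 1296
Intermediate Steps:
B(l) = 0
g = 1 (g = (-1)² = 1)
H(o) = -2 (H(o) = -3 + (o + (1 + 5*0))/(o + 1) = -3 + (o + (1 + 0))/(1 + o) = -3 + (o + 1)/(1 + o) = -3 + (1 + o)/(1 + o) = -3 + 1 = -2)
(38 + H(0))² = (38 - 2)² = 36² = 1296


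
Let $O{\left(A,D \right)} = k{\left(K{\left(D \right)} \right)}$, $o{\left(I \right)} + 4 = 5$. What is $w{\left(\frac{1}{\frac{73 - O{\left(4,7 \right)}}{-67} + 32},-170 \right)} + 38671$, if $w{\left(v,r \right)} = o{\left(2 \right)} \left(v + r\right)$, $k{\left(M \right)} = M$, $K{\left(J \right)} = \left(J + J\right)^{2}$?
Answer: $\frac{87281834}{2267} \approx 38501.0$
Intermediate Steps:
$K{\left(J \right)} = 4 J^{2}$ ($K{\left(J \right)} = \left(2 J\right)^{2} = 4 J^{2}$)
$o{\left(I \right)} = 1$ ($o{\left(I \right)} = -4 + 5 = 1$)
$O{\left(A,D \right)} = 4 D^{2}$
$w{\left(v,r \right)} = r + v$ ($w{\left(v,r \right)} = 1 \left(v + r\right) = 1 \left(r + v\right) = r + v$)
$w{\left(\frac{1}{\frac{73 - O{\left(4,7 \right)}}{-67} + 32},-170 \right)} + 38671 = \left(-170 + \frac{1}{\frac{73 - 4 \cdot 7^{2}}{-67} + 32}\right) + 38671 = \left(-170 + \frac{1}{\left(73 - 4 \cdot 49\right) \left(- \frac{1}{67}\right) + 32}\right) + 38671 = \left(-170 + \frac{1}{\left(73 - 196\right) \left(- \frac{1}{67}\right) + 32}\right) + 38671 = \left(-170 + \frac{1}{\left(-123\right) \left(- \frac{1}{67}\right) + 32}\right) + 38671 = \left(-170 + \frac{1}{\frac{123}{67} + 32}\right) + 38671 = \left(-170 + \frac{1}{\frac{2267}{67}}\right) + 38671 = \left(-170 + \frac{67}{2267}\right) + 38671 = - \frac{385323}{2267} + 38671 = \frac{87281834}{2267}$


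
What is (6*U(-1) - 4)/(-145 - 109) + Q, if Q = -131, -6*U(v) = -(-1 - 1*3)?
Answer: -16633/127 ≈ -130.97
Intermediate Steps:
U(v) = -⅔ (U(v) = -(-1)*(-1 - 1*3)/6 = -(-1)*(-1 - 3)/6 = -(-1)*(-4)/6 = -⅙*4 = -⅔)
(6*U(-1) - 4)/(-145 - 109) + Q = (6*(-⅔) - 4)/(-145 - 109) - 131 = (-4 - 4)/(-254) - 131 = -1/254*(-8) - 131 = 4/127 - 131 = -16633/127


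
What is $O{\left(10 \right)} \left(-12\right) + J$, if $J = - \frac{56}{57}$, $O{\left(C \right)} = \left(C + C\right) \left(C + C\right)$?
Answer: $- \frac{273656}{57} \approx -4801.0$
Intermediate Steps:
$O{\left(C \right)} = 4 C^{2}$ ($O{\left(C \right)} = 2 C 2 C = 4 C^{2}$)
$J = - \frac{56}{57}$ ($J = \left(-56\right) \frac{1}{57} = - \frac{56}{57} \approx -0.98246$)
$O{\left(10 \right)} \left(-12\right) + J = 4 \cdot 10^{2} \left(-12\right) - \frac{56}{57} = 4 \cdot 100 \left(-12\right) - \frac{56}{57} = 400 \left(-12\right) - \frac{56}{57} = -4800 - \frac{56}{57} = - \frac{273656}{57}$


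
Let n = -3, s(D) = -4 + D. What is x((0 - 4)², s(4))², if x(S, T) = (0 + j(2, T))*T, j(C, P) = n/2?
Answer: 0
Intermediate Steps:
j(C, P) = -3/2
x(S, T) = -3*T/2 (x(S, T) = (0 - 3/2)*T = -3*T/2)
x((0 - 4)², s(4))² = (-3*(-4 + 4)/2)² = (-3/2*0)² = 0² = 0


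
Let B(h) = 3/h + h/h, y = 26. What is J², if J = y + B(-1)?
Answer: 576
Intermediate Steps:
B(h) = 1 + 3/h (B(h) = 3/h + 1 = 1 + 3/h)
J = 24 (J = 26 + (3 - 1)/(-1) = 26 - 1*2 = 26 - 2 = 24)
J² = 24² = 576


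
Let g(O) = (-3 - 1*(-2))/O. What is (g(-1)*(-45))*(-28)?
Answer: 1260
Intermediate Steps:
g(O) = -1/O (g(O) = (-3 + 2)/O = -1/O)
(g(-1)*(-45))*(-28) = (-1/(-1)*(-45))*(-28) = (-1*(-1)*(-45))*(-28) = (1*(-45))*(-28) = -45*(-28) = 1260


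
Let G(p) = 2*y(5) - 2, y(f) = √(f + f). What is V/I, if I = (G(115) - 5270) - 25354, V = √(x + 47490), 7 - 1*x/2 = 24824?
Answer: -30626*I*√134/234487959 - 4*I*√335/234487959 ≈ -0.0015122*I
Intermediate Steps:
y(f) = √2*√f (y(f) = √(2*f) = √2*√f)
x = -49634 (x = 14 - 2*24824 = 14 - 49648 = -49634)
G(p) = -2 + 2*√10 (G(p) = 2*(√2*√5) - 2 = 2*√10 - 2 = -2 + 2*√10)
V = 4*I*√134 (V = √(-49634 + 47490) = √(-2144) = 4*I*√134 ≈ 46.303*I)
I = -30626 + 2*√10 (I = ((-2 + 2*√10) - 5270) - 25354 = (-5272 + 2*√10) - 25354 = -30626 + 2*√10 ≈ -30620.)
V/I = (4*I*√134)/(-30626 + 2*√10) = 4*I*√134/(-30626 + 2*√10)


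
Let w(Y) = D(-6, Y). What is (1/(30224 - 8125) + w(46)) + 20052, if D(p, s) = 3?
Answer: 443195446/22099 ≈ 20055.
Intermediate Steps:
w(Y) = 3
(1/(30224 - 8125) + w(46)) + 20052 = (1/(30224 - 8125) + 3) + 20052 = (1/22099 + 3) + 20052 = 66298/22099 + 20052 = 443195446/22099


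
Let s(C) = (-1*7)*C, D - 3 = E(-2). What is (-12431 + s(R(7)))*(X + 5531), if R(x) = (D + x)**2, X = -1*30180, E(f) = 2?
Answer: 331257911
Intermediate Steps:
D = 5 (D = 3 + 2 = 5)
X = -30180
R(x) = (5 + x)**2
s(C) = -7*C
(-12431 + s(R(7)))*(X + 5531) = (-12431 - 7*(5 + 7)**2)*(-30180 + 5531) = (-12431 - 7*12**2)*(-24649) = (-12431 - 7*144)*(-24649) = (-12431 - 1008)*(-24649) = -13439*(-24649) = 331257911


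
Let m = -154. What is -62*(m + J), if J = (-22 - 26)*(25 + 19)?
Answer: 140492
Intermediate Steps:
J = -2112 (J = -48*44 = -2112)
-62*(m + J) = -62*(-154 - 2112) = -62*(-2266) = 140492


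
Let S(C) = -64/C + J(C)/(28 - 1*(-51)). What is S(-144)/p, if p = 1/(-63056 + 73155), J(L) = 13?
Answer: 4372867/711 ≈ 6150.3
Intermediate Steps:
S(C) = 13/79 - 64/C (S(C) = -64/C + 13/(28 - 1*(-51)) = -64/C + 13/(28 + 51) = -64/C + 13/79 = 13/79 - 64/C)
p = 1/10099 ≈ 9.9020e-5
S(-144)/p = (13/79 - 64/(-144))/(1/10099) = (13/79 - 64*(-1/144))*10099 = (13/79 + 4/9)*10099 = (433/711)*10099 = 4372867/711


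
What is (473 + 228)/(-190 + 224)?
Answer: 701/34 ≈ 20.618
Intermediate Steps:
(473 + 228)/(-190 + 224) = 701/34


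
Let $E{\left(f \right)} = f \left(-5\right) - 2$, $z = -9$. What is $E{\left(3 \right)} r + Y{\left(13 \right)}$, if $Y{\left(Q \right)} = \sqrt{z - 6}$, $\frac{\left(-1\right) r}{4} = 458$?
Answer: $31144 + i \sqrt{15} \approx 31144.0 + 3.873 i$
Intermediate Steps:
$r = -1832$ ($r = \left(-4\right) 458 = -1832$)
$E{\left(f \right)} = -2 - 5 f$ ($E{\left(f \right)} = - 5 f - 2 = -2 - 5 f$)
$Y{\left(Q \right)} = i \sqrt{15}$ ($Y{\left(Q \right)} = \sqrt{-9 - 6} = \sqrt{-15} = i \sqrt{15}$)
$E{\left(3 \right)} r + Y{\left(13 \right)} = \left(-2 - 15\right) \left(-1832\right) + i \sqrt{15} = \left(-17\right) \left(-1832\right) + i \sqrt{15} = 31144 + i \sqrt{15}$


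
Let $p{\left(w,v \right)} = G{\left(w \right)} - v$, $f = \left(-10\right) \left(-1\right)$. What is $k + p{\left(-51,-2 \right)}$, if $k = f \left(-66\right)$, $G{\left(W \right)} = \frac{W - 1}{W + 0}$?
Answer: $- \frac{33506}{51} \approx -656.98$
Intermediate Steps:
$f = 10$
$G{\left(W \right)} = \frac{-1 + W}{W}$
$p{\left(w,v \right)} = - v + \frac{-1 + w}{w}$ ($p{\left(w,v \right)} = \frac{-1 + w}{w} - v = - v + \frac{-1 + w}{w}$)
$k = -660$ ($k = 10 \left(-66\right) = -660$)
$k + p{\left(-51,-2 \right)} = -660 - - \frac{154}{51} = -660 + \left(1 + 2 - - \frac{1}{51}\right) = -660 + \left(1 + 2 + \frac{1}{51}\right) = -660 + \frac{154}{51} = - \frac{33506}{51}$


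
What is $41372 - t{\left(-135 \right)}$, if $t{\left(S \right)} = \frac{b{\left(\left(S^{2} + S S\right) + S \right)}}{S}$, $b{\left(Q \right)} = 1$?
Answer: $\frac{5585221}{135} \approx 41372.0$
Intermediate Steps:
$t{\left(S \right)} = \frac{1}{S}$ ($t{\left(S \right)} = 1 \frac{1}{S} = \frac{1}{S}$)
$41372 - t{\left(-135 \right)} = 41372 - \frac{1}{-135} = 41372 - - \frac{1}{135} = 41372 + \frac{1}{135} = \frac{5585221}{135}$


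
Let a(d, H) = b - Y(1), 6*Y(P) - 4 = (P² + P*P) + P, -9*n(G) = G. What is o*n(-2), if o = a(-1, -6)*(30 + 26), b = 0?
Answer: -392/27 ≈ -14.519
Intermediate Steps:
n(G) = -G/9
Y(P) = ⅔ + P²/3 + P/6 (Y(P) = ⅔ + ((P² + P*P) + P)/6 = ⅔ + ((P² + P²) + P)/6 = ⅔ + (2*P² + P)/6 = ⅔ + (P + 2*P²)/6 = ⅔ + (P²/3 + P/6) = ⅔ + P²/3 + P/6)
a(d, H) = -7/6 (a(d, H) = 0 - (⅔ + (⅓)*1² + (⅙)*1) = 0 - (⅔ + (⅓)*1 + ⅙) = 0 - (⅔ + ⅓ + ⅙) = 0 - 1*7/6 = 0 - 7/6 = -7/6)
o = -196/3 (o = -7*(30 + 26)/6 = -7/6*56 = -196/3 ≈ -65.333)
o*n(-2) = -(-196)*(-2)/27 = -196/3*2/9 = -392/27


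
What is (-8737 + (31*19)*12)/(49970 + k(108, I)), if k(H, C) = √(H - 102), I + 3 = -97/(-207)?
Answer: -41699965/1248500447 + 1669*√6/2497000894 ≈ -0.033398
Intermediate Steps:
I = -524/207 (I = -3 - 97/(-207) = -3 - 97*(-1/207) = -3 + 97/207 = -524/207 ≈ -2.5314)
k(H, C) = √(-102 + H)
(-8737 + (31*19)*12)/(49970 + k(108, I)) = (-8737 + (31*19)*12)/(49970 + √(-102 + 108)) = (-8737 + 589*12)/(49970 + √6) = (-8737 + 7068)/(49970 + √6) = -1669/(49970 + √6)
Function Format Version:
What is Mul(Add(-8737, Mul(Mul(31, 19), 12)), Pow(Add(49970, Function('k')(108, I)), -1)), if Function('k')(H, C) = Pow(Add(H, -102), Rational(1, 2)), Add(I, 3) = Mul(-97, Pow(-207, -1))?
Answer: Add(Rational(-41699965, 1248500447), Mul(Rational(1669, 2497000894), Pow(6, Rational(1, 2)))) ≈ -0.033398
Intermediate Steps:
I = Rational(-524, 207) (I = Add(-3, Mul(-97, Pow(-207, -1))) = Add(-3, Mul(-97, Rational(-1, 207))) = Add(-3, Rational(97, 207)) = Rational(-524, 207) ≈ -2.5314)
Function('k')(H, C) = Pow(Add(-102, H), Rational(1, 2))
Mul(Add(-8737, Mul(Mul(31, 19), 12)), Pow(Add(49970, Function('k')(108, I)), -1)) = Mul(Add(-8737, Mul(Mul(31, 19), 12)), Pow(Add(49970, Pow(Add(-102, 108), Rational(1, 2))), -1)) = Mul(Add(-8737, Mul(589, 12)), Pow(Add(49970, Pow(6, Rational(1, 2))), -1)) = Mul(Add(-8737, 7068), Pow(Add(49970, Pow(6, Rational(1, 2))), -1)) = Mul(-1669, Pow(Add(49970, Pow(6, Rational(1, 2))), -1))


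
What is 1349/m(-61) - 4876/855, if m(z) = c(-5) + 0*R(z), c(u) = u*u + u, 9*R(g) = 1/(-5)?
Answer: 42235/684 ≈ 61.747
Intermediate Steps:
R(g) = -1/45 (R(g) = (1/9)/(-5) = (1/9)*(-1/5) = -1/45)
c(u) = u + u**2 (c(u) = u**2 + u = u + u**2)
m(z) = 20 (m(z) = -5*(1 - 5) + 0*(-1/45) = -5*(-4) + 0 = 20 + 0 = 20)
1349/m(-61) - 4876/855 = 1349/20 - 4876/855 = 42235/684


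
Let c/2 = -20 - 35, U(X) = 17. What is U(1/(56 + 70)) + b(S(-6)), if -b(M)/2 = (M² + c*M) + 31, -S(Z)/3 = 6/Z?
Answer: 597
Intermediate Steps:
S(Z) = -18/Z
c = -110 (c = 2*(-20 - 35) = 2*(-55) = -110)
b(M) = -62 - 2*M² + 220*M (b(M) = -2*((M² - 110*M) + 31) = -2*(31 + M² - 110*M) = -62 - 2*M² + 220*M)
U(1/(56 + 70)) + b(S(-6)) = 17 + (-62 - 2*(-18/(-6))² + 220*(-18/(-6))) = 17 + (-62 - 2*(-18*(-⅙))² + 220*(-18*(-⅙))) = 17 + (-62 - 2*3² + 220*3) = 17 + (-62 - 2*9 + 660) = 17 + (-62 - 18 + 660) = 17 + 580 = 597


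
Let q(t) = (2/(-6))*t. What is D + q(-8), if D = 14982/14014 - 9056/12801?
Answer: 8231147/2718079 ≈ 3.0283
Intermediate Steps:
q(t) = -t/3 (q(t) = (-⅙*2)*t = -t/3)
D = 2948809/8154237 (D = 14982*(1/14014) - 9056*1/12801 = 681/637 - 9056/12801 = 2948809/8154237 ≈ 0.36163)
D + q(-8) = 2948809/8154237 - ⅓*(-8) = 2948809/8154237 + 8/3 = 8231147/2718079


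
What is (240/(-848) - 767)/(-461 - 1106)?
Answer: 40666/83051 ≈ 0.48965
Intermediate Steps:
(240/(-848) - 767)/(-461 - 1106) = (240*(-1/848) - 767)/(-1567) = (-15/53 - 767)*(-1/1567) = -40666/53*(-1/1567) = 40666/83051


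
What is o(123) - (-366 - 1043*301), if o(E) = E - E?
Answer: 314309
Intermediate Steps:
o(E) = 0
o(123) - (-366 - 1043*301) = 0 - (-366 - 1043*301) = 0 - (-366 - 313943) = 0 - 1*(-314309) = 0 + 314309 = 314309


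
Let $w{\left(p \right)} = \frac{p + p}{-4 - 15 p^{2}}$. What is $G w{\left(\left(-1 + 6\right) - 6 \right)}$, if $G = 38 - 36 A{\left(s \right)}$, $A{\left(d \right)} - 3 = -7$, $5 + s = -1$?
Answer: $\frac{364}{19} \approx 19.158$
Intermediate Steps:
$s = -6$ ($s = -5 - 1 = -6$)
$A{\left(d \right)} = -4$ ($A{\left(d \right)} = 3 - 7 = -4$)
$G = 182$ ($G = 38 - -144 = 38 + 144 = 182$)
$w{\left(p \right)} = \frac{2 p}{-4 - 15 p^{2}}$
$G w{\left(\left(-1 + 6\right) - 6 \right)} = 182 \left(- \frac{2 \left(\left(-1 + 6\right) - 6\right)}{4 + 15 \left(\left(-1 + 6\right) - 6\right)^{2}}\right) = 182 \left(- \frac{2 \left(5 - 6\right)}{4 + 15 \left(5 - 6\right)^{2}}\right) = 182 \left(\left(-2\right) \left(-1\right) \frac{1}{4 + 15 \left(-1\right)^{2}}\right) = 182 \left(\left(-2\right) \left(-1\right) \frac{1}{4 + 15 \cdot 1}\right) = 182 \left(\left(-2\right) \left(-1\right) \frac{1}{4 + 15}\right) = 182 \left(\left(-2\right) \left(-1\right) \frac{1}{19}\right) = 182 \cdot \frac{2}{19} = \frac{364}{19}$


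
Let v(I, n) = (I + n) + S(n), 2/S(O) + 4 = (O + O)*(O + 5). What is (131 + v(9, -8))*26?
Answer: 37765/11 ≈ 3433.2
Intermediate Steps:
S(O) = 2/(-4 + 2*O*(5 + O)) (S(O) = 2/(-4 + (O + O)*(O + 5)) = 2/(-4 + (2*O)*(5 + O)) = 2/(-4 + 2*O*(5 + O)))
v(I, n) = I + n + 1/(-2 + n² + 5*n) (v(I, n) = (I + n) + 1/(-2 + n² + 5*n) = I + n + 1/(-2 + n² + 5*n))
(131 + v(9, -8))*26 = (131 + (9 - 8 + 1/(-2 + (-8)² + 5*(-8))))*26 = (131 + (9 - 8 + 1/(-2 + 64 - 40)))*26 = (131 + (9 - 8 + 1/22))*26 = (131 + 23/22)*26 = (2905/22)*26 = 37765/11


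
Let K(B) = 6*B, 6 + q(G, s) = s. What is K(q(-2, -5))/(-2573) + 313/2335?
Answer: 959459/6007955 ≈ 0.15970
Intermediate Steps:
q(G, s) = -6 + s
K(q(-2, -5))/(-2573) + 313/2335 = (6*(-6 - 5))/(-2573) + 313/2335 = (6*(-11))*(-1/2573) + 313*(1/2335) = -66*(-1/2573) + 313/2335 = 66/2573 + 313/2335 = 959459/6007955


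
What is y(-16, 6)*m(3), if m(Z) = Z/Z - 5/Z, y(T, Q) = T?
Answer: 32/3 ≈ 10.667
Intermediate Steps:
m(Z) = 1 - 5/Z
y(-16, 6)*m(3) = -16*(-5 + 3)/3 = -16*(-2)/3 = -16*(-2/3) = 32/3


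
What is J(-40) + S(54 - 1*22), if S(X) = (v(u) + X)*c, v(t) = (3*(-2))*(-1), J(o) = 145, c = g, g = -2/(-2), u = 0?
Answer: 183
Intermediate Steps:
g = 1 (g = -2*(-½) = 1)
c = 1
v(t) = 6 (v(t) = -6*(-1) = 6)
S(X) = 6 + X (S(X) = (6 + X)*1 = 6 + X)
J(-40) + S(54 - 1*22) = 145 + (6 + (54 - 1*22)) = 145 + (6 + (54 - 22)) = 145 + (6 + 32) = 145 + 38 = 183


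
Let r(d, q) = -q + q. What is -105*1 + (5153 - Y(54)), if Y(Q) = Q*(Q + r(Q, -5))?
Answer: 2132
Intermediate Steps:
r(d, q) = 0
Y(Q) = Q² (Y(Q) = Q*(Q + 0) = Q*Q = Q²)
-105*1 + (5153 - Y(54)) = -105*1 + (5153 - 1*54²) = -105 + (5153 - 1*2916) = -105 + (5153 - 2916) = -105 + 2237 = 2132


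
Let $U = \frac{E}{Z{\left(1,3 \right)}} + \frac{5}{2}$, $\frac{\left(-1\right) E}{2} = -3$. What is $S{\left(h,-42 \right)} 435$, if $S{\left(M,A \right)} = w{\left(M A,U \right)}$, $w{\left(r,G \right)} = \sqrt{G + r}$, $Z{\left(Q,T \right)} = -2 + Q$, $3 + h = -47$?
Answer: $\frac{435 \sqrt{8386}}{2} \approx 19918.0$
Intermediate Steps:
$h = -50$ ($h = -3 - 47 = -50$)
$E = 6$ ($E = \left(-2\right) \left(-3\right) = 6$)
$U = - \frac{7}{2}$ ($U = \frac{6}{-2 + 1} + \frac{5}{2} = \frac{6}{-1} + 5 \cdot \frac{1}{2} = 6 \left(-1\right) + \frac{5}{2} = -6 + \frac{5}{2} = - \frac{7}{2} \approx -3.5$)
$S{\left(M,A \right)} = \sqrt{- \frac{7}{2} + A M}$ ($S{\left(M,A \right)} = \sqrt{- \frac{7}{2} + M A} = \sqrt{- \frac{7}{2} + A M}$)
$S{\left(h,-42 \right)} 435 = \frac{\sqrt{-14 + 4 \left(-42\right) \left(-50\right)}}{2} \cdot 435 = \frac{\sqrt{-14 + 8400}}{2} \cdot 435 = \frac{\sqrt{8386}}{2} \cdot 435 = \frac{435 \sqrt{8386}}{2}$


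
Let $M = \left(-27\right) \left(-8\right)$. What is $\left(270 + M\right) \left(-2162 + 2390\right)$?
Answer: $110808$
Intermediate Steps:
$M = 216$
$\left(270 + M\right) \left(-2162 + 2390\right) = \left(270 + 216\right) \left(-2162 + 2390\right) = 486 \cdot 228 = 110808$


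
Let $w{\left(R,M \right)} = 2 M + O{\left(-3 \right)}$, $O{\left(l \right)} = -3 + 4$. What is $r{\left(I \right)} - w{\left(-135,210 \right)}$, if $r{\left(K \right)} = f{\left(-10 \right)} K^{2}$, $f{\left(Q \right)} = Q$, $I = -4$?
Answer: $-581$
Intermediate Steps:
$O{\left(l \right)} = 1$
$w{\left(R,M \right)} = 1 + 2 M$ ($w{\left(R,M \right)} = 2 M + 1 = 1 + 2 M$)
$r{\left(K \right)} = - 10 K^{2}$
$r{\left(I \right)} - w{\left(-135,210 \right)} = - 10 \left(-4\right)^{2} - \left(1 + 2 \cdot 210\right) = \left(-10\right) 16 - \left(1 + 420\right) = -160 - 421 = -581$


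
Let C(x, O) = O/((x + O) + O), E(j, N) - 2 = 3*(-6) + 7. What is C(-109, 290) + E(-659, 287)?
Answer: -3949/471 ≈ -8.3843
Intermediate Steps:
E(j, N) = -9 (E(j, N) = 2 + (3*(-6) + 7) = 2 + (-18 + 7) = 2 - 11 = -9)
C(x, O) = O/(x + 2*O) (C(x, O) = O/((O + x) + O) = O/(x + 2*O))
C(-109, 290) + E(-659, 287) = 290/(-109 + 2*290) - 9 = 290/(-109 + 580) - 9 = 290/471 - 9 = -3949/471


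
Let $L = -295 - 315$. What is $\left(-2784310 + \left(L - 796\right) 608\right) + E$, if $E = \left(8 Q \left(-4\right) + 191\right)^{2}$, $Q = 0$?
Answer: $-3602677$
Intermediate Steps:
$L = -610$ ($L = -295 - 315 = -610$)
$E = 36481$ ($E = \left(8 \cdot 0 \left(-4\right) + 191\right)^{2} = \left(0 \left(-4\right) + 191\right)^{2} = \left(0 + 191\right)^{2} = 191^{2} = 36481$)
$\left(-2784310 + \left(L - 796\right) 608\right) + E = \left(-2784310 + \left(-610 - 796\right) 608\right) + 36481 = \left(-2784310 - 854848\right) + 36481 = -3639158 + 36481 = -3602677$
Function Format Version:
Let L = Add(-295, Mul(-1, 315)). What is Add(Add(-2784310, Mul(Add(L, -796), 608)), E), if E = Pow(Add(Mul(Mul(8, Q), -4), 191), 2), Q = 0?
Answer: -3602677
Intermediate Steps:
L = -610 (L = Add(-295, -315) = -610)
E = 36481 (E = Pow(Add(Mul(Mul(8, 0), -4), 191), 2) = Pow(Add(Mul(0, -4), 191), 2) = Pow(Add(0, 191), 2) = Pow(191, 2) = 36481)
Add(Add(-2784310, Mul(Add(L, -796), 608)), E) = Add(Add(-2784310, Mul(Add(-610, -796), 608)), 36481) = Add(Add(-2784310, Mul(-1406, 608)), 36481) = Add(Add(-2784310, -854848), 36481) = Add(-3639158, 36481) = -3602677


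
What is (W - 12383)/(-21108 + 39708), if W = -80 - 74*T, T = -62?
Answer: -105/248 ≈ -0.42339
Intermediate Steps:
W = 4508 (W = -80 - 74*(-62) = -80 + 4588 = 4508)
(W - 12383)/(-21108 + 39708) = (4508 - 12383)/(-21108 + 39708) = -7875/18600 = -7875*1/18600 = -105/248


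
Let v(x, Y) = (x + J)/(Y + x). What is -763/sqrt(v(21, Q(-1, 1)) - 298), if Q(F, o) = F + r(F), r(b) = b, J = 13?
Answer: 109*I*sqrt(26733)/402 ≈ 44.333*I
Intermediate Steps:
Q(F, o) = 2*F (Q(F, o) = F + F = 2*F)
v(x, Y) = (13 + x)/(Y + x) (v(x, Y) = (x + 13)/(Y + x) = (13 + x)/(Y + x))
-763/sqrt(v(21, Q(-1, 1)) - 298) = -763/sqrt((13 + 21)/(2*(-1) + 21) - 298) = -763/sqrt(34/(-2 + 21) - 298) = -763/sqrt(34/19 - 298) = -763*(-I*sqrt(26733)/2814) = -(-109)*I*sqrt(26733)/402 = 109*I*sqrt(26733)/402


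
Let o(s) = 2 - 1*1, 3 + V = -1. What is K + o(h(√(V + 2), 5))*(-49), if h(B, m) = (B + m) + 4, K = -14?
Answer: -63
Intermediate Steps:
V = -4 (V = -3 - 1 = -4)
h(B, m) = 4 + B + m
o(s) = 1 (o(s) = 2 - 1 = 1)
K + o(h(√(V + 2), 5))*(-49) = -14 + 1*(-49) = -14 - 49 = -63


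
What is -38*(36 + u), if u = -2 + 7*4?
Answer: -2356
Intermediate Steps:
u = 26 (u = -2 + 28 = 26)
-38*(36 + u) = -38*(36 + 26) = -38*62 = -2356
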